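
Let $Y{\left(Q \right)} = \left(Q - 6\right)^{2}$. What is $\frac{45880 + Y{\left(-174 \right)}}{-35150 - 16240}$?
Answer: $- \frac{7828}{5139} \approx -1.5233$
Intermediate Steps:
$Y{\left(Q \right)} = \left(-6 + Q\right)^{2}$
$\frac{45880 + Y{\left(-174 \right)}}{-35150 - 16240} = \frac{45880 + \left(-6 - 174\right)^{2}}{-35150 - 16240} = \frac{45880 + \left(-180\right)^{2}}{-51390} = \left(45880 + 32400\right) \left(- \frac{1}{51390}\right) = 78280 \left(- \frac{1}{51390}\right) = - \frac{7828}{5139}$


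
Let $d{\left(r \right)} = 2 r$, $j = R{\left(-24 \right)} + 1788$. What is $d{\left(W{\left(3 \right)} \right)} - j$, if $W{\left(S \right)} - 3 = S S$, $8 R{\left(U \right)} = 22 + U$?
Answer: $- \frac{7055}{4} \approx -1763.8$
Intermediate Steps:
$R{\left(U \right)} = \frac{11}{4} + \frac{U}{8}$ ($R{\left(U \right)} = \frac{22 + U}{8} = \frac{11}{4} + \frac{U}{8}$)
$W{\left(S \right)} = 3 + S^{2}$ ($W{\left(S \right)} = 3 + S S = 3 + S^{2}$)
$j = \frac{7151}{4}$ ($j = \left(\frac{11}{4} + \frac{1}{8} \left(-24\right)\right) + 1788 = \left(\frac{11}{4} - 3\right) + 1788 = - \frac{1}{4} + 1788 = \frac{7151}{4} \approx 1787.8$)
$d{\left(W{\left(3 \right)} \right)} - j = 2 \left(3 + 3^{2}\right) - \frac{7151}{4} = 2 \left(3 + 9\right) - \frac{7151}{4} = 2 \cdot 12 - \frac{7151}{4} = 24 - \frac{7151}{4} = - \frac{7055}{4}$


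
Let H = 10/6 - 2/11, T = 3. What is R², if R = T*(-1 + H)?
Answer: 256/121 ≈ 2.1157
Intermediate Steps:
H = 49/33 (H = 10*(⅙) - 2*1/11 = 5/3 - 2/11 = 49/33 ≈ 1.4848)
R = 16/11 (R = 3*(-1 + 49/33) = 3*(16/33) = 16/11 ≈ 1.4545)
R² = (16/11)² = 256/121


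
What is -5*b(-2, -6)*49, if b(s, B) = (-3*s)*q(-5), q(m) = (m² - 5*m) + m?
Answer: -66150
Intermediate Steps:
q(m) = m² - 4*m
b(s, B) = -135*s (b(s, B) = (-3*s)*(-5*(-4 - 5)) = (-3*s)*(-5*(-9)) = -3*s*45 = -135*s)
-5*b(-2, -6)*49 = -(-675)*(-2)*49 = -5*270*49 = -1350*49 = -66150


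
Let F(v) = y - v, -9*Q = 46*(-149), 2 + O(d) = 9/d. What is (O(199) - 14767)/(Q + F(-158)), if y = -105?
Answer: -26451198/1458869 ≈ -18.131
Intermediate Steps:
O(d) = -2 + 9/d
Q = 6854/9 (Q = -46*(-149)/9 = -⅑*(-6854) = 6854/9 ≈ 761.56)
F(v) = -105 - v
(O(199) - 14767)/(Q + F(-158)) = ((-2 + 9/199) - 14767)/(6854/9 + (-105 - 1*(-158))) = ((-2 + 9*(1/199)) - 14767)/(6854/9 + (-105 + 158)) = ((-2 + 9/199) - 14767)/(6854/9 + 53) = (-389/199 - 14767)/(7331/9) = -2939022/199*9/7331 = -26451198/1458869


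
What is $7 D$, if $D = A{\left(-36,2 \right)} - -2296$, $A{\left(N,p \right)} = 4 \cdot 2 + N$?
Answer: $15876$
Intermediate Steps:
$A{\left(N,p \right)} = 8 + N$
$D = 2268$ ($D = \left(8 - 36\right) - -2296 = -28 + 2296 = 2268$)
$7 D = 7 \cdot 2268 = 15876$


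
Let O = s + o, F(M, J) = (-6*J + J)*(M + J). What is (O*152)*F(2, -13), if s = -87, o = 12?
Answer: 8151000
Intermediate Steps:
F(M, J) = -5*J*(J + M) (F(M, J) = (-5*J)*(J + M) = -5*J*(J + M))
O = -75 (O = -87 + 12 = -75)
(O*152)*F(2, -13) = (-75*152)*(-5*(-13)*(-13 + 2)) = -(-57000)*(-13)*(-11) = -11400*(-715) = 8151000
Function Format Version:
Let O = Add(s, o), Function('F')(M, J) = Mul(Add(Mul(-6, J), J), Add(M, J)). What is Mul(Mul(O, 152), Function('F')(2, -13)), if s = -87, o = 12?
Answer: 8151000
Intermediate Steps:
Function('F')(M, J) = Mul(-5, J, Add(J, M)) (Function('F')(M, J) = Mul(Mul(-5, J), Add(J, M)) = Mul(-5, J, Add(J, M)))
O = -75 (O = Add(-87, 12) = -75)
Mul(Mul(O, 152), Function('F')(2, -13)) = Mul(Mul(-75, 152), Mul(-5, -13, Add(-13, 2))) = Mul(-11400, Mul(-5, -13, -11)) = Mul(-11400, -715) = 8151000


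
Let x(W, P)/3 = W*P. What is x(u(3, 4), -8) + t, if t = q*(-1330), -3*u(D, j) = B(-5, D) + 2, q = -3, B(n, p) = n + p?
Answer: 3990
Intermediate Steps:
u(D, j) = 1 - D/3 (u(D, j) = -((-5 + D) + 2)/3 = -(-3 + D)/3 = 1 - D/3)
t = 3990 (t = -3*(-1330) = 3990)
x(W, P) = 3*P*W (x(W, P) = 3*(W*P) = 3*(P*W) = 3*P*W)
x(u(3, 4), -8) + t = 3*(-8)*(1 - 1/3*3) + 3990 = 3*(-8)*(1 - 1) + 3990 = 3*(-8)*0 + 3990 = 0 + 3990 = 3990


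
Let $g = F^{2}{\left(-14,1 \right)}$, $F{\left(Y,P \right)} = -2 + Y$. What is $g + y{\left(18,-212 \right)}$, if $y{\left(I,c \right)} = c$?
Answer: $44$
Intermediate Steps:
$g = 256$ ($g = \left(-2 - 14\right)^{2} = \left(-16\right)^{2} = 256$)
$g + y{\left(18,-212 \right)} = 256 - 212 = 44$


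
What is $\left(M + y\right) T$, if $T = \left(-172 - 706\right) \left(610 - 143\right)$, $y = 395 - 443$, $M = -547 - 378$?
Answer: $398955298$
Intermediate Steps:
$M = -925$
$y = -48$ ($y = 395 - 443 = -48$)
$T = -410026$ ($T = \left(-878\right) 467 = -410026$)
$\left(M + y\right) T = \left(-925 - 48\right) \left(-410026\right) = \left(-973\right) \left(-410026\right) = 398955298$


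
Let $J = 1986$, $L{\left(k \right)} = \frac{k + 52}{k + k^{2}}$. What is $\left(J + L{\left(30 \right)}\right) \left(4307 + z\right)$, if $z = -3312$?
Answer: $\frac{183782669}{93} \approx 1.9762 \cdot 10^{6}$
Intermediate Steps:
$L{\left(k \right)} = \frac{52 + k}{k + k^{2}}$
$\left(J + L{\left(30 \right)}\right) \left(4307 + z\right) = \left(1986 + \frac{52 + 30}{30 \left(1 + 30\right)}\right) \left(4307 - 3312\right) = \left(1986 + \frac{1}{30} \cdot \frac{1}{31} \cdot 82\right) 995 = \left(1986 + \frac{41}{465}\right) 995 = \frac{923531}{465} \cdot 995 = \frac{183782669}{93}$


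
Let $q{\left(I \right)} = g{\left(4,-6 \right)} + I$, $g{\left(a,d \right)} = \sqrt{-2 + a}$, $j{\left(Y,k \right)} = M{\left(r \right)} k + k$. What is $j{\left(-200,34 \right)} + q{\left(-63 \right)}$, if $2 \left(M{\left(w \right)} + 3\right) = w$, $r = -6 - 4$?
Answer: $-301 + \sqrt{2} \approx -299.59$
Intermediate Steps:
$r = -10$ ($r = -6 - 4 = -10$)
$M{\left(w \right)} = -3 + \frac{w}{2}$
$j{\left(Y,k \right)} = - 7 k$ ($j{\left(Y,k \right)} = \left(-3 + \frac{1}{2} \left(-10\right)\right) k + k = \left(-3 - 5\right) k + k = - 8 k + k = - 7 k$)
$q{\left(I \right)} = I + \sqrt{2}$ ($q{\left(I \right)} = \sqrt{-2 + 4} + I = \sqrt{2} + I = I + \sqrt{2}$)
$j{\left(-200,34 \right)} + q{\left(-63 \right)} = \left(-7\right) 34 - \left(63 - \sqrt{2}\right) = -238 - \left(63 - \sqrt{2}\right) = -301 + \sqrt{2}$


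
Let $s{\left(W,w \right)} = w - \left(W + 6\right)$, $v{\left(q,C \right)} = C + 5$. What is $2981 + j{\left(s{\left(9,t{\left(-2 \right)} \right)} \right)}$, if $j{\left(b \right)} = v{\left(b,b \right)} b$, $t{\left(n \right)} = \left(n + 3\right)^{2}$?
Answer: $3107$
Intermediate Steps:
$v{\left(q,C \right)} = 5 + C$
$t{\left(n \right)} = \left(3 + n\right)^{2}$
$s{\left(W,w \right)} = -6 + w - W$ ($s{\left(W,w \right)} = w - \left(6 + W\right) = -6 + w - W$)
$j{\left(b \right)} = b \left(5 + b\right)$ ($j{\left(b \right)} = \left(5 + b\right) b = b \left(5 + b\right)$)
$2981 + j{\left(s{\left(9,t{\left(-2 \right)} \right)} \right)} = 2981 + \left(-6 + \left(3 - 2\right)^{2} - 9\right) \left(5 - \left(15 - \left(3 - 2\right)^{2}\right)\right) = 2981 + \left(-6 + 1^{2} - 9\right) \left(5 - \left(15 - 1\right)\right) = 2981 + \left(-6 + 1 - 9\right) \left(5 - 14\right) = 2981 - 14 \left(5 - 14\right) = 2981 - -126 = 2981 + 126 = 3107$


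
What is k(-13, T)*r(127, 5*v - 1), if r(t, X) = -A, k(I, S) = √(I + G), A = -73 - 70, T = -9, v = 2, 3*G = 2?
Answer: 143*I*√111/3 ≈ 502.2*I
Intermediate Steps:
G = ⅔ (G = (⅓)*2 = ⅔ ≈ 0.66667)
A = -143
k(I, S) = √(⅔ + I) (k(I, S) = √(I + ⅔) = √(⅔ + I))
r(t, X) = 143 (r(t, X) = -1*(-143) = 143)
k(-13, T)*r(127, 5*v - 1) = (√(6 + 9*(-13))/3)*143 = (√(6 - 117)/3)*143 = (√(-111)/3)*143 = ((I*√111)/3)*143 = (I*√111/3)*143 = 143*I*√111/3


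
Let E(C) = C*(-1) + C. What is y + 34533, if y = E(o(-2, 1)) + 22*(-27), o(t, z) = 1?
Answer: 33939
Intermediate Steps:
E(C) = 0 (E(C) = -C + C = 0)
y = -594 (y = 0 + 22*(-27) = 0 - 594 = -594)
y + 34533 = -594 + 34533 = 33939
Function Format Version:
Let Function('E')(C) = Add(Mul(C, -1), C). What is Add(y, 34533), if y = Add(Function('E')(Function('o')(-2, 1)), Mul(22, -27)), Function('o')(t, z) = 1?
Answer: 33939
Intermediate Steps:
Function('E')(C) = 0 (Function('E')(C) = Add(Mul(-1, C), C) = 0)
y = -594 (y = Add(0, Mul(22, -27)) = Add(0, -594) = -594)
Add(y, 34533) = Add(-594, 34533) = 33939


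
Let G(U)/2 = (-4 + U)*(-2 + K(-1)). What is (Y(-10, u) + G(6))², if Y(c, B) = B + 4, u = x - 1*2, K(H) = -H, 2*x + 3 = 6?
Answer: ¼ ≈ 0.25000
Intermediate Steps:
x = 3/2 (x = -3/2 + (½)*6 = -3/2 + 3 = 3/2 ≈ 1.5000)
G(U) = 8 - 2*U (G(U) = 2*((-4 + U)*(-2 - 1*(-1))) = 2*((-4 + U)*(-2 + 1)) = 2*((-4 + U)*(-1)) = 2*(4 - U) = 8 - 2*U)
u = -½ (u = 3/2 - 1*2 = 3/2 - 2 = -½ ≈ -0.50000)
Y(c, B) = 4 + B
(Y(-10, u) + G(6))² = ((4 - ½) + (8 - 2*6))² = (7/2 + (8 - 12))² = (7/2 - 4)² = (-½)² = ¼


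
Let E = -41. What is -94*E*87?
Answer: 335298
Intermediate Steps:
-94*E*87 = -94*(-41)*87 = 3854*87 = 335298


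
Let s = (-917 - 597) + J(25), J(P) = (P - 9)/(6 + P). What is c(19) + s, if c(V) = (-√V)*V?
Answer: -46918/31 - 19*√19 ≈ -1596.3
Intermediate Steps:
J(P) = (-9 + P)/(6 + P)
c(V) = -V^(3/2)
s = -46918/31 (s = (-917 - 597) + (-9 + 25)/(6 + 25) = -1514 + 16/31 = -46918/31 ≈ -1513.5)
c(19) + s = -19^(3/2) - 46918/31 = -19*√19 - 46918/31 = -46918/31 - 19*√19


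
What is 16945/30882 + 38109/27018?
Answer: 15136131/7725647 ≈ 1.9592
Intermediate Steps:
16945/30882 + 38109/27018 = 16945*(1/30882) + 38109*(1/27018) = 16945/30882 + 12703/9006 = 15136131/7725647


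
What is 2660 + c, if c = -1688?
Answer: 972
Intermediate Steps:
2660 + c = 2660 - 1688 = 972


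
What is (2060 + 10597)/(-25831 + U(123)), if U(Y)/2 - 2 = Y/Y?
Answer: -12657/25825 ≈ -0.49011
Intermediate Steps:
U(Y) = 6 (U(Y) = 4 + 2*(Y/Y) = 4 + 2*1 = 4 + 2 = 6)
(2060 + 10597)/(-25831 + U(123)) = (2060 + 10597)/(-25831 + 6) = 12657/(-25825) = 12657*(-1/25825) = -12657/25825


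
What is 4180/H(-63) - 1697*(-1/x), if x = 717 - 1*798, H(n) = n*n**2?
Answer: -5242819/250047 ≈ -20.967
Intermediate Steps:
H(n) = n**3
x = -81 (x = 717 - 798 = -81)
4180/H(-63) - 1697*(-1/x) = 4180/((-63)**3) - 1697/((-1*(-81))) = 4180/(-250047) - 1697/81 = 4180*(-1/250047) - 1697*1/81 = -4180/250047 - 1697/81 = -5242819/250047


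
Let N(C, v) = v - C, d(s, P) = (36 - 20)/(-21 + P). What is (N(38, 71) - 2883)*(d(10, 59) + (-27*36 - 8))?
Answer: 2791800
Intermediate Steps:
d(s, P) = 16/(-21 + P)
(N(38, 71) - 2883)*(d(10, 59) + (-27*36 - 8)) = ((71 - 1*38) - 2883)*(16/(-21 + 59) + (-27*36 - 8)) = ((71 - 38) - 2883)*(16/38 + (-972 - 8)) = (33 - 2883)*(16*(1/38) - 980) = -2850*(8/19 - 980) = -2850*(-18612/19) = 2791800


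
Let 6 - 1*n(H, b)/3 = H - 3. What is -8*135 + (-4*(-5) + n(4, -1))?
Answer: -1045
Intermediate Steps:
n(H, b) = 27 - 3*H (n(H, b) = 18 - 3*(H - 3) = 18 - 3*(-3 + H) = 18 + (9 - 3*H) = 27 - 3*H)
-8*135 + (-4*(-5) + n(4, -1)) = -8*135 + (-4*(-5) + (27 - 3*4)) = -1080 + (20 + (27 - 12)) = -1080 + (20 + 15) = -1080 + 35 = -1045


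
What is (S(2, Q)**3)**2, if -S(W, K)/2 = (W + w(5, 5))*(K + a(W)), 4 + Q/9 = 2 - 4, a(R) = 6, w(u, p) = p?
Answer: 92090671199944704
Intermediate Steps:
Q = -54 (Q = -36 + 9*(2 - 4) = -36 + 9*(-2) = -36 - 18 = -54)
S(W, K) = -2*(5 + W)*(6 + K) (S(W, K) = -2*(W + 5)*(K + 6) = -2*(5 + W)*(6 + K))
(S(2, Q)**3)**2 = ((-60 - 12*2 - 10*(-54) - 2*(-54)*2)**3)**2 = ((-60 - 24 + 540 + 216)**3)**2 = (672**3)**2 = 303464448**2 = 92090671199944704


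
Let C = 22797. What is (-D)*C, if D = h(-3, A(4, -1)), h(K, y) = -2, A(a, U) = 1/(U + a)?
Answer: 45594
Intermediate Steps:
D = -2
(-D)*C = -1*(-2)*22797 = 2*22797 = 45594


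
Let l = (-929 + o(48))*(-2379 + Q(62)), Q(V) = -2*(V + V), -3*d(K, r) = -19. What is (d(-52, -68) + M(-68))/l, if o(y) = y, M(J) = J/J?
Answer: 22/6943161 ≈ 3.1686e-6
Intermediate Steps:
M(J) = 1
d(K, r) = 19/3 (d(K, r) = -⅓*(-19) = 19/3)
Q(V) = -4*V
l = 2314387 (l = (-929 + 48)*(-2379 - 4*62) = -881*(-2379 - 248) = -881*(-2627) = 2314387)
(d(-52, -68) + M(-68))/l = (19/3 + 1)/2314387 = (22/3)*(1/2314387) = 22/6943161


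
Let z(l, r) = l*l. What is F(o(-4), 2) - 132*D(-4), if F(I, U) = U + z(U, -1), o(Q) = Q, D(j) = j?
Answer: 534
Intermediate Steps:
z(l, r) = l²
F(I, U) = U + U²
F(o(-4), 2) - 132*D(-4) = 2*(1 + 2) - 132*(-4) = 2*3 + 528 = 6 + 528 = 534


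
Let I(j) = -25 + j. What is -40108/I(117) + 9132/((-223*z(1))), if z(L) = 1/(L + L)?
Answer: -2656093/5129 ≈ -517.86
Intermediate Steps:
z(L) = 1/(2*L)
-40108/I(117) + 9132/((-223*z(1))) = -40108/(-25 + 117) + 9132/((-223/(2*1))) = -40108/92 + 9132/((-223/2)) = -40108*1/92 + 9132/((-223*1/2)) = -10027/23 + 9132/(-223/2) = -10027/23 + 9132*(-2/223) = -10027/23 - 18264/223 = -2656093/5129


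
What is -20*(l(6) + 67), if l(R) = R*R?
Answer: -2060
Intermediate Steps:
l(R) = R**2
-20*(l(6) + 67) = -20*(6**2 + 67) = -20*(36 + 67) = -20*103 = -2060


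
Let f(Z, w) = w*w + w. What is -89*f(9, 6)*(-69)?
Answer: 257922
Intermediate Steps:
f(Z, w) = w + w² (f(Z, w) = w² + w = w + w²)
-89*f(9, 6)*(-69) = -534*(1 + 6)*(-69) = -534*7*(-69) = -89*42*(-69) = -3738*(-69) = 257922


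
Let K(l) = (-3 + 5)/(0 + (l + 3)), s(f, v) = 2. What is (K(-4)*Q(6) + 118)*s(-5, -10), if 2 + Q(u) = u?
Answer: 220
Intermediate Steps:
Q(u) = -2 + u
K(l) = 2/(3 + l) (K(l) = 2/(0 + (3 + l)) = 2/(3 + l))
(K(-4)*Q(6) + 118)*s(-5, -10) = ((2/(3 - 4))*(-2 + 6) + 118)*2 = ((2/(-1))*4 + 118)*2 = ((2*(-1))*4 + 118)*2 = (-2*4 + 118)*2 = (-8 + 118)*2 = 110*2 = 220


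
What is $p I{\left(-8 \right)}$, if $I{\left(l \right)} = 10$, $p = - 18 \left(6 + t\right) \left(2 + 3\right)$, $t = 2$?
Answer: $-7200$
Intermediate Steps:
$p = -720$ ($p = - 18 \left(6 + 2\right) \left(2 + 3\right) = - 18 \cdot 8 \cdot 5 = \left(-18\right) 40 = -720$)
$p I{\left(-8 \right)} = \left(-720\right) 10 = -7200$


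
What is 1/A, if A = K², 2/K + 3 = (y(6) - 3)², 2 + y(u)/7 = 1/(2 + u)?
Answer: 270569601/16384 ≈ 16514.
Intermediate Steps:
y(u) = -14 + 7/(2 + u)
K = 128/16449 (K = 2/(-3 + (7*(-3 - 2*6)/(2 + 6) - 3)²) = 2/(-3 + (7*(-3 - 12)/8 - 3)²) = 2/(-3 + (7*(⅛)*(-15) - 3)²) = 2/(-3 + (-105/8 - 3)²) = 2/(-3 + (-129/8)²) = 2/(-3 + 16641/64) = 2/(16449/64) = 2*(64/16449) = 128/16449 ≈ 0.0077816)
A = 16384/270569601 (A = (128/16449)² = 16384/270569601 ≈ 6.0554e-5)
1/A = 1/(16384/270569601) = 270569601/16384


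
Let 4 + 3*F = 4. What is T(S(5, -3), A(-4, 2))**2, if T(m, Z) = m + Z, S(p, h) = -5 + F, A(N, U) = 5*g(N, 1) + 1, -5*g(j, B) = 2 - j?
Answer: 100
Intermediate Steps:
g(j, B) = -2/5 + j/5 (g(j, B) = -(2 - j)/5 = -2/5 + j/5)
F = 0 (F = -4/3 + (1/3)*4 = -4/3 + 4/3 = 0)
A(N, U) = -1 + N (A(N, U) = 5*(-2/5 + N/5) + 1 = (-2 + N) + 1 = -1 + N)
S(p, h) = -5 (S(p, h) = -5 + 0 = -5)
T(m, Z) = Z + m
T(S(5, -3), A(-4, 2))**2 = ((-1 - 4) - 5)**2 = (-5 - 5)**2 = (-10)**2 = 100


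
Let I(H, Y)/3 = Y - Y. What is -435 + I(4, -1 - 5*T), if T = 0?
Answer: -435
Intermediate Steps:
I(H, Y) = 0 (I(H, Y) = 3*(Y - Y) = 3*0 = 0)
-435 + I(4, -1 - 5*T) = -435 + 0 = -435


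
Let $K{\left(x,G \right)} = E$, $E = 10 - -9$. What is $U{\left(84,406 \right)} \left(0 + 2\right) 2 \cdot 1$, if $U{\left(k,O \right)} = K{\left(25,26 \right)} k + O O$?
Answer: $665728$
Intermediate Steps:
$E = 19$ ($E = 10 + 9 = 19$)
$K{\left(x,G \right)} = 19$
$U{\left(k,O \right)} = O^{2} + 19 k$ ($U{\left(k,O \right)} = 19 k + O O = 19 k + O^{2} = O^{2} + 19 k$)
$U{\left(84,406 \right)} \left(0 + 2\right) 2 \cdot 1 = \left(406^{2} + 19 \cdot 84\right) \left(0 + 2\right) 2 \cdot 1 = \left(164836 + 1596\right) 2 \cdot 2 = 166432 \cdot 4 = 665728$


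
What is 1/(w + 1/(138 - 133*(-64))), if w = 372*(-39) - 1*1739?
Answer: -8650/140536549 ≈ -6.1550e-5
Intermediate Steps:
w = -16247 (w = -14508 - 1739 = -16247)
1/(w + 1/(138 - 133*(-64))) = 1/(-16247 + 1/(138 - 133*(-64))) = 1/(-16247 + 1/(138 + 8512)) = 1/(-16247 + 1/8650) = 1/(-140536549/8650) = -8650/140536549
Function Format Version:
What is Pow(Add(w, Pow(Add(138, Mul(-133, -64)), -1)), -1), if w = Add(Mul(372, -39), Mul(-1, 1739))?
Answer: Rational(-8650, 140536549) ≈ -6.1550e-5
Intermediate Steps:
w = -16247 (w = Add(-14508, -1739) = -16247)
Pow(Add(w, Pow(Add(138, Mul(-133, -64)), -1)), -1) = Pow(Add(-16247, Pow(Add(138, Mul(-133, -64)), -1)), -1) = Pow(Add(-16247, Pow(Add(138, 8512), -1)), -1) = Pow(Add(-16247, Pow(8650, -1)), -1) = Pow(Add(-16247, Rational(1, 8650)), -1) = Pow(Rational(-140536549, 8650), -1) = Rational(-8650, 140536549)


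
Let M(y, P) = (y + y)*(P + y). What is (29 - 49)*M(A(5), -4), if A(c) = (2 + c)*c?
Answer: -43400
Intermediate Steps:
A(c) = c*(2 + c)
M(y, P) = 2*y*(P + y) (M(y, P) = (2*y)*(P + y) = 2*y*(P + y))
(29 - 49)*M(A(5), -4) = (29 - 49)*(2*(5*(2 + 5))*(-4 + 5*(2 + 5))) = -40*5*7*(-4 + 5*7) = -40*35*(-4 + 35) = -40*35*31 = -20*2170 = -43400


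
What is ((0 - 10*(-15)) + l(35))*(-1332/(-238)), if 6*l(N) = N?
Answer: 6105/7 ≈ 872.14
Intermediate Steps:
l(N) = N/6
((0 - 10*(-15)) + l(35))*(-1332/(-238)) = ((0 - 10*(-15)) + (1/6)*35)*(-1332/(-238)) = ((0 + 150) + 35/6)*(-1332*(-1/238)) = (150 + 35/6)*(666/119) = (935/6)*(666/119) = 6105/7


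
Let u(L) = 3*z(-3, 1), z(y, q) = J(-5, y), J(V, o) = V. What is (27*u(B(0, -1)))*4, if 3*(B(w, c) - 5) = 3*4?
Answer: -1620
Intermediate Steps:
B(w, c) = 9 (B(w, c) = 5 + (3*4)/3 = 5 + (⅓)*12 = 5 + 4 = 9)
z(y, q) = -5
u(L) = -15 (u(L) = 3*(-5) = -15)
(27*u(B(0, -1)))*4 = (27*(-15))*4 = -405*4 = -1620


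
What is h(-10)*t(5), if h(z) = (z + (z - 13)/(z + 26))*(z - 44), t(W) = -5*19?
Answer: -469395/8 ≈ -58674.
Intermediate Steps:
t(W) = -95
h(z) = (-44 + z)*(z + (-13 + z)/(26 + z)) (h(z) = (z + (-13 + z)/(26 + z))*(-44 + z) = (-44 + z)*(z + (-13 + z)/(26 + z)))
h(-10)*t(5) = ((572 + (-10)³ - 1201*(-10) - 17*(-10)²)/(26 - 10))*(-95) = ((572 - 1000 + 12010 - 17*100)/16)*(-95) = ((572 - 1000 + 12010 - 1700)/16)*(-95) = ((1/16)*9882)*(-95) = (4941/8)*(-95) = -469395/8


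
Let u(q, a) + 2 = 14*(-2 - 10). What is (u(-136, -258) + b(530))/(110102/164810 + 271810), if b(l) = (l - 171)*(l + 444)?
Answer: 28800217880/22398558101 ≈ 1.2858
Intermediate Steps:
b(l) = (-171 + l)*(444 + l)
u(q, a) = -170 (u(q, a) = -2 + 14*(-2 - 10) = -2 + 14*(-12) = -2 - 168 = -170)
(u(-136, -258) + b(530))/(110102/164810 + 271810) = (-170 + (-75924 + 530**2 + 273*530))/(110102/164810 + 271810) = (-170 + (-75924 + 280900 + 144690))/(110102*(1/164810) + 271810) = (-170 + 349666)/(55051/82405 + 271810) = 349496/(22398558101/82405) = 349496*(82405/22398558101) = 28800217880/22398558101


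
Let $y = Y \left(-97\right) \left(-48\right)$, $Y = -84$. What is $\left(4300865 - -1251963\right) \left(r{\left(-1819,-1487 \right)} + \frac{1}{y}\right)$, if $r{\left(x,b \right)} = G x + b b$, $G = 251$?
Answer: $\frac{952630786651040593}{97776} \approx 9.743 \cdot 10^{12}$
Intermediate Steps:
$r{\left(x,b \right)} = b^{2} + 251 x$ ($r{\left(x,b \right)} = 251 x + b b = 251 x + b^{2} = b^{2} + 251 x$)
$y = -391104$ ($y = \left(-84\right) \left(-97\right) \left(-48\right) = 8148 \left(-48\right) = -391104$)
$\left(4300865 - -1251963\right) \left(r{\left(-1819,-1487 \right)} + \frac{1}{y}\right) = \left(4300865 - -1251963\right) \left(\left(\left(-1487\right)^{2} + 251 \left(-1819\right)\right) + \frac{1}{-391104}\right) = \left(4300865 + 1251963\right) \left(\left(2211169 - 456569\right) - \frac{1}{391104}\right) = 5552828 \left(1754600 - \frac{1}{391104}\right) = 5552828 \cdot \frac{686231078399}{391104} = \frac{952630786651040593}{97776}$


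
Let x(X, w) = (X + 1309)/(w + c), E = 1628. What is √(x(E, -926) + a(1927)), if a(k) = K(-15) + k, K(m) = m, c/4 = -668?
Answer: √24741427522/3598 ≈ 43.717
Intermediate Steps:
c = -2672 (c = 4*(-668) = -2672)
a(k) = -15 + k
x(X, w) = (1309 + X)/(-2672 + w) (x(X, w) = (X + 1309)/(w - 2672) = (1309 + X)/(-2672 + w))
√(x(E, -926) + a(1927)) = √((1309 + 1628)/(-2672 - 926) + (-15 + 1927)) = √(2937/(-3598) + 1912) = √(-1/3598*2937 + 1912) = √(-2937/3598 + 1912) = √(6876439/3598) = √24741427522/3598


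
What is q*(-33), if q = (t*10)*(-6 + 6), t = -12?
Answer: 0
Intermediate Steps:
q = 0 (q = (-12*10)*(-6 + 6) = -120*0 = 0)
q*(-33) = 0*(-33) = 0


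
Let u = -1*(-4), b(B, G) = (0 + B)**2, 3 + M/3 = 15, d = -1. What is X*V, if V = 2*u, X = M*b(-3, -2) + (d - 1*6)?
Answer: 2536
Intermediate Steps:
M = 36 (M = -9 + 3*15 = -9 + 45 = 36)
b(B, G) = B**2
u = 4
X = 317 (X = 36*(-3)**2 + (-1 - 1*6) = 36*9 + (-1 - 6) = 324 - 7 = 317)
V = 8 (V = 2*4 = 8)
X*V = 317*8 = 2536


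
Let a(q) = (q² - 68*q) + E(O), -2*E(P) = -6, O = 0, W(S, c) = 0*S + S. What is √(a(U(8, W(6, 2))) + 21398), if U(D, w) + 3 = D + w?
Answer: √20774 ≈ 144.13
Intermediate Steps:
W(S, c) = S (W(S, c) = 0 + S = S)
E(P) = 3 (E(P) = -½*(-6) = 3)
U(D, w) = -3 + D + w (U(D, w) = -3 + (D + w) = -3 + D + w)
a(q) = 3 + q² - 68*q (a(q) = (q² - 68*q) + 3 = 3 + q² - 68*q)
√(a(U(8, W(6, 2))) + 21398) = √((3 + (-3 + 8 + 6)² - 68*(-3 + 8 + 6)) + 21398) = √((3 + 11² - 68*11) + 21398) = √((3 + 121 - 748) + 21398) = √(-624 + 21398) = √20774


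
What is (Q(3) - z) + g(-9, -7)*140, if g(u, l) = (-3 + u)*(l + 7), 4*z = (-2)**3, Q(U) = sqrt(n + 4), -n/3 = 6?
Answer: 2 + I*sqrt(14) ≈ 2.0 + 3.7417*I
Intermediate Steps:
n = -18 (n = -3*6 = -18)
Q(U) = I*sqrt(14) (Q(U) = sqrt(-18 + 4) = sqrt(-14) = I*sqrt(14))
z = -2 (z = (1/4)*(-2)**3 = (1/4)*(-8) = -2)
g(u, l) = (-3 + u)*(7 + l)
(Q(3) - z) + g(-9, -7)*140 = (I*sqrt(14) - 1*(-2)) + (-21 - 3*(-7) + 7*(-9) - 7*(-9))*140 = (I*sqrt(14) + 2) + (-21 + 21 - 63 + 63)*140 = (2 + I*sqrt(14)) + 0*140 = (2 + I*sqrt(14)) + 0 = 2 + I*sqrt(14)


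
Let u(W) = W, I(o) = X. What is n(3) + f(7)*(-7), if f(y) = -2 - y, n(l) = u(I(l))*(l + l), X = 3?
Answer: 81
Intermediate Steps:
I(o) = 3
n(l) = 6*l (n(l) = 3*(l + l) = 3*(2*l) = 6*l)
n(3) + f(7)*(-7) = 6*3 + (-2 - 1*7)*(-7) = 18 + (-2 - 7)*(-7) = 18 - 9*(-7) = 18 + 63 = 81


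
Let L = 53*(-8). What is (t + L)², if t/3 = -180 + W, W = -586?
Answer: 7409284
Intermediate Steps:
t = -2298 (t = 3*(-180 - 586) = 3*(-766) = -2298)
L = -424
(t + L)² = (-2298 - 424)² = (-2722)² = 7409284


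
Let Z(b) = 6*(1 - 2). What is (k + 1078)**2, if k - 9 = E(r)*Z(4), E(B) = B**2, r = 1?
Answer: 1168561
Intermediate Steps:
Z(b) = -6 (Z(b) = 6*(-1) = -6)
k = 3 (k = 9 + 1**2*(-6) = 9 + 1*(-6) = 9 - 6 = 3)
(k + 1078)**2 = (3 + 1078)**2 = 1081**2 = 1168561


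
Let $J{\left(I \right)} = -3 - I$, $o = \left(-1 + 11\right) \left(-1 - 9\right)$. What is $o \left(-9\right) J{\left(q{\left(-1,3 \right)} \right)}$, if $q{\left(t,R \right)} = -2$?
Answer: $-900$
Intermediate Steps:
$o = -100$ ($o = 10 \left(-10\right) = -100$)
$o \left(-9\right) J{\left(q{\left(-1,3 \right)} \right)} = \left(-100\right) \left(-9\right) \left(-3 - -2\right) = 900 \left(-3 + 2\right) = 900 \left(-1\right) = -900$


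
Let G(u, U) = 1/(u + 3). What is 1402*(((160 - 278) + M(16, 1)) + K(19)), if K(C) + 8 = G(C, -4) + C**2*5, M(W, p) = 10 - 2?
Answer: 26017615/11 ≈ 2.3652e+6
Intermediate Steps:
M(W, p) = 8
G(u, U) = 1/(3 + u)
K(C) = -8 + 1/(3 + C) + 5*C**2 (K(C) = -8 + (1/(3 + C) + C**2*5) = -8 + (1/(3 + C) + 5*C**2) = -8 + 1/(3 + C) + 5*C**2)
1402*(((160 - 278) + M(16, 1)) + K(19)) = 1402*(((160 - 278) + 8) + (1 + (-8 + 5*19**2)*(3 + 19))/(3 + 19)) = 1402*((-118 + 8) + (1 + (-8 + 5*361)*22)/22) = 1402*(-110 + (1 + (-8 + 1805)*22)/22) = 1402*(-110 + (1 + 1797*22)/22) = 1402*(-110 + (1 + 39534)/22) = 1402*(-110 + (1/22)*39535) = 1402*(-110 + 39535/22) = 1402*(37115/22) = 26017615/11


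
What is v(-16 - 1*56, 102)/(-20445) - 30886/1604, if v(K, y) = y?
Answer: -105271313/5465630 ≈ -19.261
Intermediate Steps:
v(-16 - 1*56, 102)/(-20445) - 30886/1604 = 102/(-20445) - 30886/1604 = 102*(-1/20445) - 30886*1/1604 = -34/6815 - 15443/802 = -105271313/5465630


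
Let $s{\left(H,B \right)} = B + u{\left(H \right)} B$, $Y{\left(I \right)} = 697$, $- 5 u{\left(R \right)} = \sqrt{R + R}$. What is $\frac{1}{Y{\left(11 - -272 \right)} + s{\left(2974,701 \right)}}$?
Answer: $- \frac{17475}{1436996524} - \frac{3505 \sqrt{1487}}{1436996524} \approx -0.00010622$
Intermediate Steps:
$u{\left(R \right)} = - \frac{\sqrt{2} \sqrt{R}}{5}$ ($u{\left(R \right)} = - \frac{\sqrt{R + R}}{5} = - \frac{\sqrt{2 R}}{5} = - \frac{\sqrt{2} \sqrt{R}}{5}$)
$s{\left(H,B \right)} = B - \frac{B \sqrt{2} \sqrt{H}}{5}$ ($s{\left(H,B \right)} = B + - \frac{\sqrt{2} \sqrt{H}}{5} B = B - \frac{B \sqrt{2} \sqrt{H}}{5}$)
$\frac{1}{Y{\left(11 - -272 \right)} + s{\left(2974,701 \right)}} = \frac{1}{697 + \frac{1}{5} \cdot 701 \left(5 - \sqrt{2} \sqrt{2974}\right)} = \frac{1}{697 + \frac{1}{5} \cdot 701 \left(5 - 2 \sqrt{1487}\right)} = \frac{1}{697 + \left(701 - \frac{1402 \sqrt{1487}}{5}\right)} = \frac{1}{1398 - \frac{1402 \sqrt{1487}}{5}}$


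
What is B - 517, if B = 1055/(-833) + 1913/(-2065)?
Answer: -127583867/245735 ≈ -519.19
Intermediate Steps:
B = -538872/245735 (B = 1055*(-1/833) + 1913*(-1/2065) = -1055/833 - 1913/2065 = -538872/245735 ≈ -2.1929)
B - 517 = -538872/245735 - 517 = -127583867/245735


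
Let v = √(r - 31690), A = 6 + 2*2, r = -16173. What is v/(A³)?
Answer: I*√47863/1000 ≈ 0.21878*I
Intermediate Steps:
A = 10 (A = 6 + 4 = 10)
v = I*√47863 (v = √(-16173 - 31690) = √(-47863) = I*√47863 ≈ 218.78*I)
v/(A³) = (I*√47863)/(10³) = (I*√47863)/1000 = (I*√47863)*(1/1000) = I*√47863/1000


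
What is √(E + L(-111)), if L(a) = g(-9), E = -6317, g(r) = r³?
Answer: I*√7046 ≈ 83.94*I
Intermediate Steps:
L(a) = -729 (L(a) = (-9)³ = -729)
√(E + L(-111)) = √(-6317 - 729) = √(-7046) = I*√7046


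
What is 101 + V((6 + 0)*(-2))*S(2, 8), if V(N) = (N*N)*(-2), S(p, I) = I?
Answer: -2203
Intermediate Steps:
V(N) = -2*N**2 (V(N) = N**2*(-2) = -2*N**2)
101 + V((6 + 0)*(-2))*S(2, 8) = 101 - 2*4*(6 + 0)**2*8 = 101 - 2*(6*(-2))**2*8 = 101 - 2*(-12)**2*8 = 101 - 2*144*8 = 101 - 288*8 = 101 - 2304 = -2203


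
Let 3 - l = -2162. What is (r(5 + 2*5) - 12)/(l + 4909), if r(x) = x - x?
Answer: -2/1179 ≈ -0.0016964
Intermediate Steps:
l = 2165 (l = 3 - 1*(-2162) = 3 + 2162 = 2165)
r(x) = 0
(r(5 + 2*5) - 12)/(l + 4909) = (0 - 12)/(2165 + 4909) = -12/7074 = -12*1/7074 = -2/1179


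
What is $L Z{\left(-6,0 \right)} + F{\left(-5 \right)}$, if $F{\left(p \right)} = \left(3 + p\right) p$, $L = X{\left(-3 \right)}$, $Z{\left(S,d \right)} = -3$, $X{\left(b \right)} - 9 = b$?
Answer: $-8$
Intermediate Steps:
$X{\left(b \right)} = 9 + b$
$L = 6$ ($L = 9 - 3 = 6$)
$F{\left(p \right)} = p \left(3 + p\right)$
$L Z{\left(-6,0 \right)} + F{\left(-5 \right)} = 6 \left(-3\right) - 5 \left(3 - 5\right) = -18 - -10 = -18 + 10 = -8$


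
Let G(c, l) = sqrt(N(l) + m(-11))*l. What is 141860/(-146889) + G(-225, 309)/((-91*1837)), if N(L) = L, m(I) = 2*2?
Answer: -141860/146889 - 309*sqrt(313)/167167 ≈ -0.99847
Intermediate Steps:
m(I) = 4
G(c, l) = l*sqrt(4 + l) (G(c, l) = sqrt(l + 4)*l = sqrt(4 + l)*l = l*sqrt(4 + l))
141860/(-146889) + G(-225, 309)/((-91*1837)) = 141860/(-146889) + (309*sqrt(4 + 309))/((-91*1837)) = 141860*(-1/146889) + (309*sqrt(313))/(-167167) = -141860/146889 + (309*sqrt(313))*(-1/167167) = -141860/146889 - 309*sqrt(313)/167167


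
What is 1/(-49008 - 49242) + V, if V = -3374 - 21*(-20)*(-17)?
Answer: -1033000501/98250 ≈ -10514.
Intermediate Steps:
V = -10514 (V = -3374 + 420*(-17) = -3374 - 7140 = -10514)
1/(-49008 - 49242) + V = 1/(-49008 - 49242) - 10514 = 1/(-98250) - 10514 = -1/98250 - 10514 = -1033000501/98250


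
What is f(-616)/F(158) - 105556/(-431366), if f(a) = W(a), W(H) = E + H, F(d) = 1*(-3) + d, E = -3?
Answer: -125327187/33430865 ≈ -3.7488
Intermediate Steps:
F(d) = -3 + d
W(H) = -3 + H
f(a) = -3 + a
f(-616)/F(158) - 105556/(-431366) = (-3 - 616)/(-3 + 158) - 105556/(-431366) = -619/155 - 105556*(-1/431366) = -619*1/155 + 52778/215683 = -619/155 + 52778/215683 = -125327187/33430865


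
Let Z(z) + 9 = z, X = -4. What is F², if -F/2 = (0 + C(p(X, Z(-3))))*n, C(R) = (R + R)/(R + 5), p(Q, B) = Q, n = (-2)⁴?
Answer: 65536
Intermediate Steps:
n = 16
Z(z) = -9 + z
C(R) = 2*R/(5 + R) (C(R) = (2*R)/(5 + R) = 2*R/(5 + R))
F = 256 (F = -2*(0 + 2*(-4)/(5 - 4))*16 = -2*(0 + 2*(-4)/1)*16 = -2*(0 + 2*(-4)*1)*16 = -2*(0 - 8)*16 = -(-16)*16 = -2*(-128) = 256)
F² = 256² = 65536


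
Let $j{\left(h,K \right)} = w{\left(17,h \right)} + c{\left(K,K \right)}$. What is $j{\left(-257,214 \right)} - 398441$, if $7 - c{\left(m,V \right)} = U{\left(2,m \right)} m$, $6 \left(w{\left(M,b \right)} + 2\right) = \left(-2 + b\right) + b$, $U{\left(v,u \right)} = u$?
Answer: $-444318$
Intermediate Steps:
$w{\left(M,b \right)} = - \frac{7}{3} + \frac{b}{3}$ ($w{\left(M,b \right)} = -2 + \frac{\left(-2 + b\right) + b}{6} = -2 + \frac{-2 + 2 b}{6} = -2 + \left(- \frac{1}{3} + \frac{b}{3}\right) = - \frac{7}{3} + \frac{b}{3}$)
$c{\left(m,V \right)} = 7 - m^{2}$ ($c{\left(m,V \right)} = 7 - m m = 7 - m^{2}$)
$j{\left(h,K \right)} = \frac{14}{3} - K^{2} + \frac{h}{3}$ ($j{\left(h,K \right)} = \left(- \frac{7}{3} + \frac{h}{3}\right) - \left(-7 + K^{2}\right) = \frac{14}{3} - K^{2} + \frac{h}{3}$)
$j{\left(-257,214 \right)} - 398441 = \left(\frac{14}{3} - 214^{2} + \frac{1}{3} \left(-257\right)\right) - 398441 = \left(\frac{14}{3} - 45796 - \frac{257}{3}\right) - 398441 = -45877 - 398441 = -444318$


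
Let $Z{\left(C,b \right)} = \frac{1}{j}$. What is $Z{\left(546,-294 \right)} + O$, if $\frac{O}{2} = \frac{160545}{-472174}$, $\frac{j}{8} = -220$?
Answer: $- \frac{282795287}{415513120} \approx -0.68059$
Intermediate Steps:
$j = -1760$ ($j = 8 \left(-220\right) = -1760$)
$Z{\left(C,b \right)} = - \frac{1}{1760}$ ($Z{\left(C,b \right)} = \frac{1}{-1760} = - \frac{1}{1760}$)
$O = - \frac{160545}{236087}$ ($O = 2 \frac{160545}{-472174} = 2 \cdot 160545 \left(- \frac{1}{472174}\right) = 2 \left(- \frac{160545}{472174}\right) = - \frac{160545}{236087} \approx -0.68003$)
$Z{\left(546,-294 \right)} + O = - \frac{1}{1760} - \frac{160545}{236087} = - \frac{282795287}{415513120}$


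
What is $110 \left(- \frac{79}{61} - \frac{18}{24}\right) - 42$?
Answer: $- \frac{32569}{122} \approx -266.96$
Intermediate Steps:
$110 \left(- \frac{79}{61} - \frac{18}{24}\right) - 42 = 110 \left(\left(-79\right) \frac{1}{61} - \frac{3}{4}\right) - 42 = 110 \left(- \frac{79}{61} - \frac{3}{4}\right) - 42 = 110 \left(- \frac{499}{244}\right) - 42 = - \frac{27445}{122} - 42 = - \frac{32569}{122}$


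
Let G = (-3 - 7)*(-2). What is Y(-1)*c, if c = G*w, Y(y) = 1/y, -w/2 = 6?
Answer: 240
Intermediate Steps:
w = -12 (w = -2*6 = -12)
G = 20 (G = -10*(-2) = 20)
Y(y) = 1/y
c = -240 (c = 20*(-12) = -240)
Y(-1)*c = -240/(-1) = -1*(-240) = 240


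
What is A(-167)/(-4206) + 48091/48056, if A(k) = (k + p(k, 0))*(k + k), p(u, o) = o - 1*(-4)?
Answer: -1206997003/101061768 ≈ -11.943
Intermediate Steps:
p(u, o) = 4 + o (p(u, o) = o + 4 = 4 + o)
A(k) = 2*k*(4 + k) (A(k) = (k + (4 + 0))*(k + k) = (k + 4)*(2*k) = (4 + k)*(2*k) = 2*k*(4 + k))
A(-167)/(-4206) + 48091/48056 = (2*(-167)*(4 - 167))/(-4206) + 48091/48056 = (2*(-167)*(-163))*(-1/4206) + 48091*(1/48056) = 54442*(-1/4206) + 48091/48056 = -27221/2103 + 48091/48056 = -1206997003/101061768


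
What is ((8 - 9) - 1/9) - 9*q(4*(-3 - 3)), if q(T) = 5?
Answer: -415/9 ≈ -46.111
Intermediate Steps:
((8 - 9) - 1/9) - 9*q(4*(-3 - 3)) = ((8 - 9) - 1/9) - 9*5 = (-1 - 1*1/9) - 45 = (-1 - 1/9) - 45 = -10/9 - 45 = -415/9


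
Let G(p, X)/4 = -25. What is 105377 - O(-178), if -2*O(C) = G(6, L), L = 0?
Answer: 105327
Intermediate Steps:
G(p, X) = -100 (G(p, X) = 4*(-25) = -100)
O(C) = 50 (O(C) = -½*(-100) = 50)
105377 - O(-178) = 105377 - 1*50 = 105377 - 50 = 105327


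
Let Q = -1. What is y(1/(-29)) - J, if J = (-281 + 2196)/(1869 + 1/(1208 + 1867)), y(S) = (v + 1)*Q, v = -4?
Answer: 11352903/5747176 ≈ 1.9754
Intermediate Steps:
y(S) = 3 (y(S) = (-4 + 1)*(-1) = -3*(-1) = 3)
J = 5888625/5747176 (J = 1915/(1869 + 1/3075) = 1915/(5747176/3075) = 1915*(3075/5747176) = 5888625/5747176 ≈ 1.0246)
y(1/(-29)) - J = 3 - 1*5888625/5747176 = 3 - 5888625/5747176 = 11352903/5747176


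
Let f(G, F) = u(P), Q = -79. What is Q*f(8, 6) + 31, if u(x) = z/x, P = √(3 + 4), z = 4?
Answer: 31 - 316*√7/7 ≈ -88.437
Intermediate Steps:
P = √7 ≈ 2.6458
u(x) = 4/x
f(G, F) = 4*√7/7 (f(G, F) = 4/(√7) = 4*(√7/7) = 4*√7/7)
Q*f(8, 6) + 31 = -316*√7/7 + 31 = 31 - 316*√7/7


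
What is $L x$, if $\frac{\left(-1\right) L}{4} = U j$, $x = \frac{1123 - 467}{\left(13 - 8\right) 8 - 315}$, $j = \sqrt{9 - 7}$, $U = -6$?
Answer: $- \frac{15744 \sqrt{2}}{275} \approx -80.965$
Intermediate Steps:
$j = \sqrt{2} \approx 1.4142$
$x = - \frac{656}{275}$ ($x = \frac{656}{5 \cdot 8 - 315} = \frac{656}{40 - 315} = \frac{656}{-275} = 656 \left(- \frac{1}{275}\right) = - \frac{656}{275} \approx -2.3855$)
$L = 24 \sqrt{2}$ ($L = - 4 \left(- 6 \sqrt{2}\right) = 24 \sqrt{2} \approx 33.941$)
$L x = 24 \sqrt{2} \left(- \frac{656}{275}\right) = - \frac{15744 \sqrt{2}}{275}$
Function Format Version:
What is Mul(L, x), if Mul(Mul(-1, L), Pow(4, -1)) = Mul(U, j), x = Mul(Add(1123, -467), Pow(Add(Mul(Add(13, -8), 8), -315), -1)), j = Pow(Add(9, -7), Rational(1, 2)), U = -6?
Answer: Mul(Rational(-15744, 275), Pow(2, Rational(1, 2))) ≈ -80.965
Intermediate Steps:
j = Pow(2, Rational(1, 2)) ≈ 1.4142
x = Rational(-656, 275) (x = Mul(656, Pow(Add(Mul(5, 8), -315), -1)) = Mul(656, Pow(Add(40, -315), -1)) = Mul(656, Pow(-275, -1)) = Mul(656, Rational(-1, 275)) = Rational(-656, 275) ≈ -2.3855)
L = Mul(24, Pow(2, Rational(1, 2))) (L = Mul(-4, Mul(-6, Pow(2, Rational(1, 2)))) = Mul(24, Pow(2, Rational(1, 2))) ≈ 33.941)
Mul(L, x) = Mul(Mul(24, Pow(2, Rational(1, 2))), Rational(-656, 275)) = Mul(Rational(-15744, 275), Pow(2, Rational(1, 2)))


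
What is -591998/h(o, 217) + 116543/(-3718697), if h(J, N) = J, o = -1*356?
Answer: 1100709848649/661928066 ≈ 1662.9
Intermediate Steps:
o = -356
-591998/h(o, 217) + 116543/(-3718697) = -591998/(-356) + 116543/(-3718697) = -591998*(-1/356) + 116543*(-1/3718697) = 295999/178 - 116543/3718697 = 1100709848649/661928066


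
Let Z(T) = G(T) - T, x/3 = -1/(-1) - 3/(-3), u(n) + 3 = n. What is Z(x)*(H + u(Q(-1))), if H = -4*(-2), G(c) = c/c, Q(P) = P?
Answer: -20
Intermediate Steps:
u(n) = -3 + n
G(c) = 1
x = 6 (x = 3*(-1/(-1) - 3/(-3)) = 3*(-1*(-1) - 3*(-⅓)) = 3*(1 + 1) = 3*2 = 6)
H = 8
Z(T) = 1 - T
Z(x)*(H + u(Q(-1))) = (1 - 1*6)*(8 + (-3 - 1)) = (1 - 6)*(8 - 4) = -5*4 = -20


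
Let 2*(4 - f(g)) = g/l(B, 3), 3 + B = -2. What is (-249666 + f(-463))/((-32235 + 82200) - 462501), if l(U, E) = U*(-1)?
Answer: 2496157/4125360 ≈ 0.60508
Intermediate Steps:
B = -5 (B = -3 - 2 = -5)
l(U, E) = -U
f(g) = 4 - g/10 (f(g) = 4 - g/(2*((-1*(-5)))) = 4 - g/(2*5) = 4 - g/10)
(-249666 + f(-463))/((-32235 + 82200) - 462501) = (-249666 + (4 - 1/10*(-463)))/((-32235 + 82200) - 462501) = (-249666 + (4 + 463/10))/(49965 - 462501) = (-249666 + 503/10)/(-412536) = -2496157/10*(-1/412536) = 2496157/4125360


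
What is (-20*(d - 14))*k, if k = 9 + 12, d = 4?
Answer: 4200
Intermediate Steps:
k = 21
(-20*(d - 14))*k = -20*(4 - 14)*21 = -20*(-10)*21 = 200*21 = 4200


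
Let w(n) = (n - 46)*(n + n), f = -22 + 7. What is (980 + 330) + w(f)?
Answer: 3140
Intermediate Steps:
f = -15
w(n) = 2*n*(-46 + n) (w(n) = (-46 + n)*(2*n) = 2*n*(-46 + n))
(980 + 330) + w(f) = (980 + 330) + 2*(-15)*(-46 - 15) = 1310 + 2*(-15)*(-61) = 1310 + 1830 = 3140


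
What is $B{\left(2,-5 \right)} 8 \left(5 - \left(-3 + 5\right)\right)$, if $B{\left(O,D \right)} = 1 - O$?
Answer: $-24$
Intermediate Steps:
$B{\left(2,-5 \right)} 8 \left(5 - \left(-3 + 5\right)\right) = \left(1 - 2\right) 8 \left(5 - \left(-3 + 5\right)\right) = \left(1 - 2\right) 8 \left(5 - 2\right) = \left(-1\right) 8 \left(5 - 2\right) = \left(-8\right) 3 = -24$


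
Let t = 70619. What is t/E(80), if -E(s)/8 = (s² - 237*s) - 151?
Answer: 70619/101688 ≈ 0.69447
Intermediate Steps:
E(s) = 1208 - 8*s² + 1896*s (E(s) = -8*((s² - 237*s) - 151) = -8*(-151 + s² - 237*s) = 1208 - 8*s² + 1896*s)
t/E(80) = 70619/(1208 - 8*80² + 1896*80) = 70619/(1208 - 8*6400 + 151680) = 70619/(1208 - 51200 + 151680) = 70619/101688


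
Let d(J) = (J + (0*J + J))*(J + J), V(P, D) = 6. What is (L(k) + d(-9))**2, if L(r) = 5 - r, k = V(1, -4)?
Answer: 104329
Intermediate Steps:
d(J) = 4*J**2 (d(J) = (J + (0 + J))*(2*J) = (J + J)*(2*J) = (2*J)*(2*J) = 4*J**2)
k = 6
(L(k) + d(-9))**2 = ((5 - 1*6) + 4*(-9)**2)**2 = ((5 - 6) + 4*81)**2 = (-1 + 324)**2 = 323**2 = 104329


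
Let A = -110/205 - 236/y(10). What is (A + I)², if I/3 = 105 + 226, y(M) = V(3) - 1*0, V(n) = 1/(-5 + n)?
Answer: 3605161849/1681 ≈ 2.1447e+6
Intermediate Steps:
y(M) = -½ (y(M) = 1/(-5 + 3) - 1*0 = 1/(-2) + 0 = -½ + 0 = -½)
I = 993 (I = 3*(105 + 226) = 3*331 = 993)
A = 19330/41 (A = -110/205 - 236/(-½) = -110*1/205 - 236*(-2) = -22/41 + 472 = 19330/41 ≈ 471.46)
(A + I)² = (19330/41 + 993)² = (60043/41)² = 3605161849/1681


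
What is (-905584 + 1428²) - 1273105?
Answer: -139505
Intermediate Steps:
(-905584 + 1428²) - 1273105 = (-905584 + 2039184) - 1273105 = 1133600 - 1273105 = -139505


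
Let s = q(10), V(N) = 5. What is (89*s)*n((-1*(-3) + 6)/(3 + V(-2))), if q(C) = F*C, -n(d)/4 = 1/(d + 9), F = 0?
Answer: 0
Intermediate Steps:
n(d) = -4/(9 + d) (n(d) = -4/(d + 9) = -4/(9 + d))
q(C) = 0 (q(C) = 0*C = 0)
s = 0
(89*s)*n((-1*(-3) + 6)/(3 + V(-2))) = (89*0)*(-4/(9 + (-1*(-3) + 6)/(3 + 5))) = 0*(-4/(9 + (3 + 6)/8)) = 0*(-4/(9 + 9*(⅛))) = 0*(-4/(9 + 9/8)) = 0*(-4/81/8) = 0*(-4*8/81) = 0*(-32/81) = 0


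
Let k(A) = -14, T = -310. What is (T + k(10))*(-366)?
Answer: 118584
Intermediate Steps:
(T + k(10))*(-366) = (-310 - 14)*(-366) = -324*(-366) = 118584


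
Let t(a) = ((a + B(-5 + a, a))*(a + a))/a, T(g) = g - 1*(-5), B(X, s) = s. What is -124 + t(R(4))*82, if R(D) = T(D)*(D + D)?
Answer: 23492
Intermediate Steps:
T(g) = 5 + g (T(g) = g + 5 = 5 + g)
R(D) = 2*D*(5 + D) (R(D) = (5 + D)*(D + D) = (5 + D)*(2*D) = 2*D*(5 + D))
t(a) = 4*a (t(a) = ((a + a)*(a + a))/a = ((2*a)*(2*a))/a = (4*a**2)/a = 4*a)
-124 + t(R(4))*82 = -124 + (4*(2*4*(5 + 4)))*82 = -124 + (4*(2*4*9))*82 = -124 + (4*72)*82 = -124 + 288*82 = -124 + 23616 = 23492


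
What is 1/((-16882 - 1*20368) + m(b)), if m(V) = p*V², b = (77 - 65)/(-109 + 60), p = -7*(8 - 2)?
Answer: -343/12777614 ≈ -2.6844e-5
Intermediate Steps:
p = -42 (p = -7*6 = -42)
b = -12/49 (b = 12/(-49) = 12*(-1/49) = -12/49 ≈ -0.24490)
m(V) = -42*V²
1/((-16882 - 1*20368) + m(b)) = 1/((-16882 - 1*20368) - 42*(-12/49)²) = 1/((-16882 - 20368) - 42*144/2401) = 1/(-37250 - 864/343) = 1/(-12777614/343) = -343/12777614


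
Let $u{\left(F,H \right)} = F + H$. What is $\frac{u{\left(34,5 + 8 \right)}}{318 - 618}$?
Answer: $- \frac{47}{300} \approx -0.15667$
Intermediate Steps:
$\frac{u{\left(34,5 + 8 \right)}}{318 - 618} = \frac{34 + \left(5 + 8\right)}{318 - 618} = \frac{34 + 13}{-300} = 47 \left(- \frac{1}{300}\right) = - \frac{47}{300}$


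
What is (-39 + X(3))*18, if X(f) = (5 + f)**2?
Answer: 450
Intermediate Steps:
(-39 + X(3))*18 = (-39 + (5 + 3)**2)*18 = (-39 + 8**2)*18 = (-39 + 64)*18 = 25*18 = 450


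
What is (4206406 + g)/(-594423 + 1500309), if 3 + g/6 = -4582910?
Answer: -11645536/452943 ≈ -25.711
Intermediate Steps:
g = -27497478 (g = -18 + 6*(-4582910) = -18 - 27497460 = -27497478)
(4206406 + g)/(-594423 + 1500309) = (4206406 - 27497478)/(-594423 + 1500309) = -23291072/905886 = -23291072*1/905886 = -11645536/452943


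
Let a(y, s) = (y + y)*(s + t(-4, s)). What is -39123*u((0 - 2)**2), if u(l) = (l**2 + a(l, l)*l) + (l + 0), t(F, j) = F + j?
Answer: -5790204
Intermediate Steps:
a(y, s) = 2*y*(-4 + 2*s) (a(y, s) = (y + y)*(s + (-4 + s)) = (2*y)*(-4 + 2*s) = 2*y*(-4 + 2*s))
u(l) = l + l**2 + 4*l**2*(-2 + l) (u(l) = (l**2 + (4*l*(-2 + l))*l) + (l + 0) = (l**2 + 4*l**2*(-2 + l)) + l = l + l**2 + 4*l**2*(-2 + l))
-39123*u((0 - 2)**2) = -39123*(0 - 2)**2*(1 + (0 - 2)**2 + 4*(0 - 2)**2*(-2 + (0 - 2)**2)) = -39123*(-2)**2*(1 + (-2)**2 + 4*(-2)**2*(-2 + (-2)**2)) = -156492*(1 + 4 + 4*4*(-2 + 4)) = -156492*(1 + 4 + 4*4*2) = -156492*(1 + 4 + 32) = -156492*37 = -39123*148 = -5790204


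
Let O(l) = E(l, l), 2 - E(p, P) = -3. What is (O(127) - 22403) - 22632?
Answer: -45030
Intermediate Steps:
E(p, P) = 5 (E(p, P) = 2 - 1*(-3) = 2 + 3 = 5)
O(l) = 5
(O(127) - 22403) - 22632 = (5 - 22403) - 22632 = -22398 - 22632 = -45030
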